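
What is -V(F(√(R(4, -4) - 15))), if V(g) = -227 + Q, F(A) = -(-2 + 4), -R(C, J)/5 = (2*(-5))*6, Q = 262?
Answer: -35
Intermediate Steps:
R(C, J) = 300 (R(C, J) = -5*2*(-5)*6 = -(-50)*6 = -5*(-60) = 300)
F(A) = -2 (F(A) = -1*2 = -2)
V(g) = 35 (V(g) = -227 + 262 = 35)
-V(F(√(R(4, -4) - 15))) = -1*35 = -35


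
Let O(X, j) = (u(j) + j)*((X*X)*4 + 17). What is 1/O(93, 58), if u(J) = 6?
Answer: 1/2215232 ≈ 4.5142e-7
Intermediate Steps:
O(X, j) = (6 + j)*(17 + 4*X²) (O(X, j) = (6 + j)*((X*X)*4 + 17) = (6 + j)*(X²*4 + 17) = (6 + j)*(4*X² + 17) = (6 + j)*(17 + 4*X²))
1/O(93, 58) = 1/(102 + 17*58 + 24*93² + 4*58*93²) = 1/(102 + 986 + 24*8649 + 4*58*8649) = 1/(102 + 986 + 207576 + 2006568) = 1/2215232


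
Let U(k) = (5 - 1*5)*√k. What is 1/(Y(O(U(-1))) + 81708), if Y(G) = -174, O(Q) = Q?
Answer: 1/81534 ≈ 1.2265e-5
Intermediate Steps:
U(k) = 0 (U(k) = (5 - 5)*√k = 0*√k = 0)
1/(Y(O(U(-1))) + 81708) = 1/(-174 + 81708) = 1/81534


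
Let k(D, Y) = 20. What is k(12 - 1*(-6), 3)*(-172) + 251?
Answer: -3189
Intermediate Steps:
k(12 - 1*(-6), 3)*(-172) + 251 = 20*(-172) + 251 = -3440 + 251 = -3189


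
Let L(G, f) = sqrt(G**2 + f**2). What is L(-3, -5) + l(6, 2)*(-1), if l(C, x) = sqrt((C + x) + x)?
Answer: sqrt(34) - sqrt(10) ≈ 2.6687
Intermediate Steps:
l(C, x) = sqrt(C + 2*x)
L(-3, -5) + l(6, 2)*(-1) = sqrt((-3)**2 + (-5)**2) + sqrt(6 + 2*2)*(-1) = sqrt(9 + 25) + sqrt(6 + 4)*(-1) = sqrt(34) + sqrt(10)*(-1) = sqrt(34) - sqrt(10)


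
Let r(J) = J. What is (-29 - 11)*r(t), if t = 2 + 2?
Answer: -160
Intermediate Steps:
t = 4
(-29 - 11)*r(t) = (-29 - 11)*4 = -40*4 = -160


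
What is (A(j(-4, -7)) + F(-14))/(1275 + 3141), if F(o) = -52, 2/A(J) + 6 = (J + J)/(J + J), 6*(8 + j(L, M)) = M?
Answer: -131/11040 ≈ -0.011866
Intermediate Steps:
j(L, M) = -8 + M/6
A(J) = -⅖ (A(J) = 2/(-6 + (J + J)/(J + J)) = 2/(-6 + (2*J)/((2*J))) = 2/(-6 + (2*J)*(1/(2*J))) = 2/(-6 + 1) = 2/(-5) = 2*(-⅕) = -⅖)
(A(j(-4, -7)) + F(-14))/(1275 + 3141) = (-⅖ - 52)/(1275 + 3141) = -262/5/4416 = -262/5*1/4416 = -131/11040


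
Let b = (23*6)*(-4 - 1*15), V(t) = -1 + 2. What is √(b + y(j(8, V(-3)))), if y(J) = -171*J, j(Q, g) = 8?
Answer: I*√3990 ≈ 63.166*I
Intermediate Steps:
V(t) = 1
b = -2622 (b = 138*(-4 - 15) = 138*(-19) = -2622)
√(b + y(j(8, V(-3)))) = √(-2622 - 171*8) = √(-2622 - 1368) = √(-3990) = I*√3990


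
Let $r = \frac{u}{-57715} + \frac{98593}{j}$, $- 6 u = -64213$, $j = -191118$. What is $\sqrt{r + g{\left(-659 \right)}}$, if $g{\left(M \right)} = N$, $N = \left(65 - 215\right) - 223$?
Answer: $\frac{i \sqrt{1262998105610302321855}}{1838395895} \approx 19.331 i$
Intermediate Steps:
$u = \frac{64213}{6}$ ($u = \left(- \frac{1}{6}\right) \left(-64213\right) = \frac{64213}{6} \approx 10702.0$)
$N = -373$ ($N = -150 - 223 = -373$)
$r = - \frac{1289278614}{1838395895}$ ($r = \frac{64213}{6 \left(-57715\right)} + \frac{98593}{-191118} = \frac{64213}{6} \left(- \frac{1}{57715}\right) + 98593 \left(- \frac{1}{191118}\right) = - \frac{64213}{346290} - \frac{98593}{191118} = - \frac{1289278614}{1838395895} \approx -0.70131$)
$g{\left(M \right)} = -373$
$\sqrt{r + g{\left(-659 \right)}} = \sqrt{- \frac{1289278614}{1838395895} - 373} = \sqrt{- \frac{687010947449}{1838395895}} = \frac{i \sqrt{1262998105610302321855}}{1838395895}$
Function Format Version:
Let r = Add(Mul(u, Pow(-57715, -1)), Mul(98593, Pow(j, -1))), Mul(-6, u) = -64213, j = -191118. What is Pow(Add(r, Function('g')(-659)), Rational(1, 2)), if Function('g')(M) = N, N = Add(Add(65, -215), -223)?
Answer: Mul(Rational(1, 1838395895), I, Pow(1262998105610302321855, Rational(1, 2))) ≈ Mul(19.331, I)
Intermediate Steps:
u = Rational(64213, 6) (u = Mul(Rational(-1, 6), -64213) = Rational(64213, 6) ≈ 10702.)
N = -373 (N = Add(-150, -223) = -373)
r = Rational(-1289278614, 1838395895) (r = Add(Mul(Rational(64213, 6), Pow(-57715, -1)), Mul(98593, Pow(-191118, -1))) = Add(Mul(Rational(64213, 6), Rational(-1, 57715)), Mul(98593, Rational(-1, 191118))) = Add(Rational(-64213, 346290), Rational(-98593, 191118)) = Rational(-1289278614, 1838395895) ≈ -0.70131)
Function('g')(M) = -373
Pow(Add(r, Function('g')(-659)), Rational(1, 2)) = Pow(Add(Rational(-1289278614, 1838395895), -373), Rational(1, 2)) = Pow(Rational(-687010947449, 1838395895), Rational(1, 2)) = Mul(Rational(1, 1838395895), I, Pow(1262998105610302321855, Rational(1, 2)))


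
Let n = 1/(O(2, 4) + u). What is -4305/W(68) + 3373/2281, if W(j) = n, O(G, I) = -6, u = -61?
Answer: 657923608/2281 ≈ 2.8844e+5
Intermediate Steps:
n = -1/67 (n = 1/(-6 - 61) = 1/(-67) = -1/67 ≈ -0.014925)
W(j) = -1/67
-4305/W(68) + 3373/2281 = -4305/(-1/67) + 3373/2281 = -4305*(-67) + 3373*(1/2281) = 288435 + 3373/2281 = 657923608/2281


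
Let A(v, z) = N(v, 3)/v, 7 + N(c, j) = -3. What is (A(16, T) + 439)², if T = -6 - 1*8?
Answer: 12299049/64 ≈ 1.9217e+5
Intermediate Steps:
T = -14 (T = -6 - 8 = -14)
N(c, j) = -10 (N(c, j) = -7 - 3 = -10)
A(v, z) = -10/v
(A(16, T) + 439)² = (-10/16 + 439)² = (-10*1/16 + 439)² = (-5/8 + 439)² = (3507/8)² = 12299049/64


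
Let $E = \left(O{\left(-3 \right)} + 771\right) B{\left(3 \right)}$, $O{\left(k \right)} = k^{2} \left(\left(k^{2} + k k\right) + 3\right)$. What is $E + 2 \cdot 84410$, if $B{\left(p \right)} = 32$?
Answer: $199540$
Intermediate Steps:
$O{\left(k \right)} = k^{2} \left(3 + 2 k^{2}\right)$ ($O{\left(k \right)} = k^{2} \left(\left(k^{2} + k^{2}\right) + 3\right) = k^{2} \left(2 k^{2} + 3\right) = k^{2} \left(3 + 2 k^{2}\right)$)
$E = 30720$ ($E = \left(\left(-3\right)^{2} \left(3 + 2 \left(-3\right)^{2}\right) + 771\right) 32 = \left(9 \left(3 + 2 \cdot 9\right) + 771\right) 32 = \left(9 \left(3 + 18\right) + 771\right) 32 = \left(9 \cdot 21 + 771\right) 32 = \left(189 + 771\right) 32 = 960 \cdot 32 = 30720$)
$E + 2 \cdot 84410 = 30720 + 2 \cdot 84410 = 30720 + 168820 = 199540$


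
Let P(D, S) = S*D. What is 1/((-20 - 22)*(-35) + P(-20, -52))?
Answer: 1/2510 ≈ 0.00039841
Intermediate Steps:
P(D, S) = D*S
1/((-20 - 22)*(-35) + P(-20, -52)) = 1/((-20 - 22)*(-35) - 20*(-52)) = 1/(-42*(-35) + 1040) = 1/(1470 + 1040) = 1/2510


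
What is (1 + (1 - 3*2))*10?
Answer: -40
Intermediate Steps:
(1 + (1 - 3*2))*10 = (1 + (1 - 6))*10 = (1 - 5)*10 = -4*10 = -40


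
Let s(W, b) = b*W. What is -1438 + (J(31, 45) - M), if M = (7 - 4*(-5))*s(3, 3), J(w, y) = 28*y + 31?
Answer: -390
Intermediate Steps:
s(W, b) = W*b
J(w, y) = 31 + 28*y
M = 243 (M = (7 - 4*(-5))*(3*3) = (7 + 20)*9 = 27*9 = 243)
-1438 + (J(31, 45) - M) = -1438 + ((31 + 28*45) - 1*243) = -1438 + ((31 + 1260) - 243) = -1438 + (1291 - 243) = -1438 + 1048 = -390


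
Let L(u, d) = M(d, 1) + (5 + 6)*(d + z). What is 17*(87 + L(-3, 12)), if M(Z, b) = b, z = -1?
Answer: 3553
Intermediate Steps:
L(u, d) = -10 + 11*d (L(u, d) = 1 + (5 + 6)*(d - 1) = 1 + 11*(-1 + d) = 1 + (-11 + 11*d) = -10 + 11*d)
17*(87 + L(-3, 12)) = 17*(87 + (-10 + 11*12)) = 17*(87 + (-10 + 132)) = 17*(87 + 122) = 17*209 = 3553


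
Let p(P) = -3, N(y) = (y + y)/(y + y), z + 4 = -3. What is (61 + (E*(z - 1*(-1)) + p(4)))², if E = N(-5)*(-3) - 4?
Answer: 10000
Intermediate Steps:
z = -7 (z = -4 - 3 = -7)
N(y) = 1 (N(y) = (2*y)/((2*y)) = (2*y)*(1/(2*y)) = 1)
E = -7 (E = 1*(-3) - 4 = -3 - 4 = -7)
(61 + (E*(z - 1*(-1)) + p(4)))² = (61 + (-7*(-7 - 1*(-1)) - 3))² = (61 + (-7*(-7 + 1) - 3))² = (61 + (-7*(-6) - 3))² = (61 + (42 - 3))² = (61 + 39)² = 100² = 10000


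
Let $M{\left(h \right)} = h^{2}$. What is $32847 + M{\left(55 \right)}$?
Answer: $35872$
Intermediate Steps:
$32847 + M{\left(55 \right)} = 32847 + 55^{2} = 32847 + 3025 = 35872$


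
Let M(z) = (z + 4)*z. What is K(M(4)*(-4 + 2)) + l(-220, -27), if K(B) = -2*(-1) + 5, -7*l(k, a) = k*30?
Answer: 6649/7 ≈ 949.86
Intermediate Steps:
l(k, a) = -30*k/7 (l(k, a) = -k*30/7 = -30*k/7)
M(z) = z*(4 + z) (M(z) = (4 + z)*z = z*(4 + z))
K(B) = 7 (K(B) = 2 + 5 = 7)
K(M(4)*(-4 + 2)) + l(-220, -27) = 7 - 30/7*(-220) = 7 + 6600/7 = 6649/7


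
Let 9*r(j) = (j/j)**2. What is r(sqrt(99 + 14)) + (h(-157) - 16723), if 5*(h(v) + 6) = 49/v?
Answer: -118190041/7065 ≈ -16729.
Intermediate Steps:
h(v) = -6 + 49/(5*v) (h(v) = -6 + (49/v)/5 = -6 + 49/(5*v))
r(j) = 1/9 (r(j) = (j/j)**2/9 = (1/9)*1**2 = (1/9)*1 = 1/9)
r(sqrt(99 + 14)) + (h(-157) - 16723) = 1/9 + ((-6 + (49/5)/(-157)) - 16723) = 1/9 + ((-6 + (49/5)*(-1/157)) - 16723) = 1/9 + ((-6 - 49/785) - 16723) = 1/9 + (-4759/785 - 16723) = 1/9 - 13132314/785 = -118190041/7065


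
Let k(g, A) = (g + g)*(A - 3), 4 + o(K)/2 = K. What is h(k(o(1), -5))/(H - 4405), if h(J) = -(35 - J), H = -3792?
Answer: -61/8197 ≈ -0.0074417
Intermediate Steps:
o(K) = -8 + 2*K
k(g, A) = 2*g*(-3 + A) (k(g, A) = (2*g)*(-3 + A) = 2*g*(-3 + A))
h(J) = -35 + J
h(k(o(1), -5))/(H - 4405) = (-35 + 2*(-8 + 2*1)*(-3 - 5))/(-3792 - 4405) = (-35 + 2*(-8 + 2)*(-8))/(-8197) = (-35 + 2*(-6)*(-8))*(-1/8197) = (-35 + 96)*(-1/8197) = 61*(-1/8197) = -61/8197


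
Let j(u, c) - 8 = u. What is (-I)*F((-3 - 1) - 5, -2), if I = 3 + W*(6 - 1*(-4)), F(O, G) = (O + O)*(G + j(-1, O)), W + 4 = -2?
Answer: -5130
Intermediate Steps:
j(u, c) = 8 + u
W = -6 (W = -4 - 2 = -6)
F(O, G) = 2*O*(7 + G) (F(O, G) = (O + O)*(G + (8 - 1)) = (2*O)*(G + 7) = (2*O)*(7 + G) = 2*O*(7 + G))
I = -57 (I = 3 - 6*(6 - 1*(-4)) = 3 - 6*(6 + 4) = 3 - 6*10 = 3 - 60 = -57)
(-I)*F((-3 - 1) - 5, -2) = (-1*(-57))*(2*((-3 - 1) - 5)*(7 - 2)) = 57*(2*(-4 - 5)*5) = 57*(2*(-9)*5) = 57*(-90) = -5130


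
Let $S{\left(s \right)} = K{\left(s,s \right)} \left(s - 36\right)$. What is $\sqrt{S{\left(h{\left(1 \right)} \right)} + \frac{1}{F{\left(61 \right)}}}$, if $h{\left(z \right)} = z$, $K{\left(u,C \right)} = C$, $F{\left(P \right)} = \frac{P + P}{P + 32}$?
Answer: $\frac{i \sqrt{509594}}{122} \approx 5.8513 i$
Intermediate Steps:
$F{\left(P \right)} = \frac{2 P}{32 + P}$
$S{\left(s \right)} = s \left(-36 + s\right)$ ($S{\left(s \right)} = s \left(s - 36\right) = s \left(-36 + s\right)$)
$\sqrt{S{\left(h{\left(1 \right)} \right)} + \frac{1}{F{\left(61 \right)}}} = \sqrt{1 \left(-36 + 1\right) + \frac{1}{2 \cdot 61 \frac{1}{32 + 61}}} = \sqrt{1 \left(-35\right) + \frac{1}{2 \cdot 61 \cdot \frac{1}{93}}} = \sqrt{-35 + \frac{1}{2 \cdot 61 \cdot \frac{1}{93}}} = \sqrt{-35 + \frac{1}{\frac{122}{93}}} = \sqrt{-35 + \frac{93}{122}} = \sqrt{- \frac{4177}{122}} = \frac{i \sqrt{509594}}{122}$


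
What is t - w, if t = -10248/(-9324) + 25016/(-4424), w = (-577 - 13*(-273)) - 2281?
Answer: -42695284/61383 ≈ -695.56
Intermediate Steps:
w = 691 (w = (-577 + 3549) - 2281 = 2972 - 2281 = 691)
t = -279631/61383 (t = -10248*(-1/9324) + 25016*(-1/4424) = 122/111 - 3127/553 = -279631/61383 ≈ -4.5555)
t - w = -279631/61383 - 1*691 = -279631/61383 - 691 = -42695284/61383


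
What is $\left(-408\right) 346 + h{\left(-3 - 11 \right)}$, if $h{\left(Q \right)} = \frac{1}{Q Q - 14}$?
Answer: $- \frac{25692575}{182} \approx -1.4117 \cdot 10^{5}$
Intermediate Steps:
$h{\left(Q \right)} = \frac{1}{-14 + Q^{2}}$ ($h{\left(Q \right)} = \frac{1}{Q^{2} - 14} = \frac{1}{-14 + Q^{2}}$)
$\left(-408\right) 346 + h{\left(-3 - 11 \right)} = \left(-408\right) 346 + \frac{1}{-14 + \left(-3 - 11\right)^{2}} = -141168 + \frac{1}{-14 + \left(-14\right)^{2}} = -141168 + \frac{1}{-14 + 196} = -141168 + \frac{1}{182} = - \frac{25692575}{182}$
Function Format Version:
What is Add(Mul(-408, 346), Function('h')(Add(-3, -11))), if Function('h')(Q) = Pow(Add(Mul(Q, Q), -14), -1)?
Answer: Rational(-25692575, 182) ≈ -1.4117e+5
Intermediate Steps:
Function('h')(Q) = Pow(Add(-14, Pow(Q, 2)), -1) (Function('h')(Q) = Pow(Add(Pow(Q, 2), -14), -1) = Pow(Add(-14, Pow(Q, 2)), -1))
Add(Mul(-408, 346), Function('h')(Add(-3, -11))) = Add(Mul(-408, 346), Pow(Add(-14, Pow(Add(-3, -11), 2)), -1)) = Add(-141168, Pow(Add(-14, Pow(-14, 2)), -1)) = Add(-141168, Pow(Add(-14, 196), -1)) = Add(-141168, Pow(182, -1)) = Add(-141168, Rational(1, 182)) = Rational(-25692575, 182)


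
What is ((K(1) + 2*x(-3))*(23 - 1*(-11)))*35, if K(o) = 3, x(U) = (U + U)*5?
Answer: -67830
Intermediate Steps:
x(U) = 10*U (x(U) = (2*U)*5 = 10*U)
((K(1) + 2*x(-3))*(23 - 1*(-11)))*35 = ((3 + 2*(10*(-3)))*(23 - 1*(-11)))*35 = ((3 + 2*(-30))*(23 + 11))*35 = ((3 - 60)*34)*35 = -57*34*35 = -1938*35 = -67830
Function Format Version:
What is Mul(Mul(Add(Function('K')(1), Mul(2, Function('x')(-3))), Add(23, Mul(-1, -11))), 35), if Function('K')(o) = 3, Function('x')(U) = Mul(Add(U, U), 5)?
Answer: -67830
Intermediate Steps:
Function('x')(U) = Mul(10, U) (Function('x')(U) = Mul(Mul(2, U), 5) = Mul(10, U))
Mul(Mul(Add(Function('K')(1), Mul(2, Function('x')(-3))), Add(23, Mul(-1, -11))), 35) = Mul(Mul(Add(3, Mul(2, Mul(10, -3))), Add(23, Mul(-1, -11))), 35) = Mul(Mul(Add(3, Mul(2, -30)), Add(23, 11)), 35) = Mul(Mul(Add(3, -60), 34), 35) = Mul(Mul(-57, 34), 35) = Mul(-1938, 35) = -67830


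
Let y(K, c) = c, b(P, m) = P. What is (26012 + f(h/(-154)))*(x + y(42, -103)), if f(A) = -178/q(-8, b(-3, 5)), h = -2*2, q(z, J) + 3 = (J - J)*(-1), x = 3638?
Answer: 276486490/3 ≈ 9.2162e+7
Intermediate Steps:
q(z, J) = -3 (q(z, J) = -3 + (J - J)*(-1) = -3 + 0*(-1) = -3 + 0 = -3)
h = -4
f(A) = 178/3 (f(A) = -178/(-3) = -178*(-⅓) = 178/3)
(26012 + f(h/(-154)))*(x + y(42, -103)) = (26012 + 178/3)*(3638 - 103) = (78214/3)*3535 = 276486490/3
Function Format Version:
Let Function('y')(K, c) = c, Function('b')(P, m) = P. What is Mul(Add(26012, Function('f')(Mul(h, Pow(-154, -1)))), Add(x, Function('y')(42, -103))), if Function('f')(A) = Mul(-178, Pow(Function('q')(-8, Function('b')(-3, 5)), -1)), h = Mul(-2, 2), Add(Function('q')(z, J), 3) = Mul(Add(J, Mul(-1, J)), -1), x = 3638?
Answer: Rational(276486490, 3) ≈ 9.2162e+7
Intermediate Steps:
Function('q')(z, J) = -3 (Function('q')(z, J) = Add(-3, Mul(Add(J, Mul(-1, J)), -1)) = Add(-3, Mul(0, -1)) = Add(-3, 0) = -3)
h = -4
Function('f')(A) = Rational(178, 3) (Function('f')(A) = Mul(-178, Pow(-3, -1)) = Mul(-178, Rational(-1, 3)) = Rational(178, 3))
Mul(Add(26012, Function('f')(Mul(h, Pow(-154, -1)))), Add(x, Function('y')(42, -103))) = Mul(Add(26012, Rational(178, 3)), Add(3638, -103)) = Mul(Rational(78214, 3), 3535) = Rational(276486490, 3)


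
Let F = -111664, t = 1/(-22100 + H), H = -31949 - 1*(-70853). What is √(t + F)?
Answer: 9*I*√97318076455/8402 ≈ 334.16*I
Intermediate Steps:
H = 38904 (H = -31949 + 70853 = 38904)
t = 1/16804 (t = 1/(-22100 + 38904) = 1/16804 ≈ 5.9510e-5)
√(t + F) = √(1/16804 - 111664) = √(-1876401855/16804) = 9*I*√97318076455/8402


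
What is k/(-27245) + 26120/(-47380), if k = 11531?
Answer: -62898909/64543405 ≈ -0.97452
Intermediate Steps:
k/(-27245) + 26120/(-47380) = 11531/(-27245) + 26120/(-47380) = 11531*(-1/27245) + 26120*(-1/47380) = -11531/27245 - 1306/2369 = -62898909/64543405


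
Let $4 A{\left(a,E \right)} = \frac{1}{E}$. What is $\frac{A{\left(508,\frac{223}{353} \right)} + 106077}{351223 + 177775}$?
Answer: $\frac{6797}{33896} \approx 0.20053$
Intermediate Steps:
$A{\left(a,E \right)} = \frac{1}{4 E}$
$\frac{A{\left(508,\frac{223}{353} \right)} + 106077}{351223 + 177775} = \frac{\frac{1}{4 \cdot \frac{223}{353}} + 106077}{351223 + 177775} = \frac{\frac{1}{4 \cdot 223 \cdot \frac{1}{353}} + 106077}{528998} = \left(\frac{1}{4 \cdot \frac{223}{353}} + 106077\right) \frac{1}{528998} = \left(\frac{1}{4} \cdot \frac{353}{223} + 106077\right) \frac{1}{528998} = \left(\frac{353}{892} + 106077\right) \frac{1}{528998} = \frac{94621037}{892} \cdot \frac{1}{528998} = \frac{6797}{33896}$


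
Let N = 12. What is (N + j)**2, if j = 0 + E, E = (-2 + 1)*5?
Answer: 49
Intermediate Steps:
E = -5 (E = -1*5 = -5)
j = -5 (j = 0 - 5 = -5)
(N + j)**2 = (12 - 5)**2 = 7**2 = 49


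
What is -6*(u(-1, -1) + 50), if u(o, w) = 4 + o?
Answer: -318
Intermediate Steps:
-6*(u(-1, -1) + 50) = -6*((4 - 1) + 50) = -6*(3 + 50) = -6*53 = -318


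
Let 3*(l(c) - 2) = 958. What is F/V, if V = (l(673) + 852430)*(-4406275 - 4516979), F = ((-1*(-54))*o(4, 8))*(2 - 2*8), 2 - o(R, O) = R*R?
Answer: -2646/1902329186543 ≈ -1.3909e-9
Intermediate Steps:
o(R, O) = 2 - R² (o(R, O) = 2 - R*R = 2 - R²)
F = 10584 (F = ((-1*(-54))*(2 - 1*4²))*(2 - 2*8) = (54*(2 - 1*16))*(2 - 16) = (54*(2 - 16))*(-14) = (54*(-14))*(-14) = -756*(-14) = 10584)
l(c) = 964/3 (l(c) = 2 + (⅓)*958 = 2 + 958/3 = 964/3)
V = -7609316746172 (V = (964/3 + 852430)*(-4406275 - 4516979) = (2558254/3)*(-8923254) = -7609316746172)
F/V = 10584/(-7609316746172) = 10584*(-1/7609316746172) = -2646/1902329186543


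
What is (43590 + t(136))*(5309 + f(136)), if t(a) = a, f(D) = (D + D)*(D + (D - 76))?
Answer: 2563261846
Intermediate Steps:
f(D) = 2*D*(-76 + 2*D) (f(D) = (2*D)*(D + (-76 + D)) = (2*D)*(-76 + 2*D) = 2*D*(-76 + 2*D))
(43590 + t(136))*(5309 + f(136)) = (43590 + 136)*(5309 + 4*136*(-38 + 136)) = 43726*(5309 + 4*136*98) = 43726*(5309 + 53312) = 43726*58621 = 2563261846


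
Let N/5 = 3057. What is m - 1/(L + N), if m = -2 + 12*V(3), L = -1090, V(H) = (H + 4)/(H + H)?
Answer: 170339/14195 ≈ 12.000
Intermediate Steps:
V(H) = (4 + H)/(2*H) (V(H) = (4 + H)/((2*H)) = (4 + H)*(1/(2*H)) = (4 + H)/(2*H))
N = 15285 (N = 5*3057 = 15285)
m = 12 (m = -2 + 12*((1/2)*(4 + 3)/3) = -2 + 12*((1/2)*(1/3)*7) = -2 + 12*(7/6) = -2 + 14 = 12)
m - 1/(L + N) = 12 - 1/(-1090 + 15285) = 12 - 1/14195 = 170339/14195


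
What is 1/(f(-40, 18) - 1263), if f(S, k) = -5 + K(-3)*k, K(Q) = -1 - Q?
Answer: -1/1232 ≈ -0.00081169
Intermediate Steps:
f(S, k) = -5 + 2*k (f(S, k) = -5 + (-1 - 1*(-3))*k = -5 + (-1 + 3)*k = -5 + 2*k)
1/(f(-40, 18) - 1263) = 1/((-5 + 2*18) - 1263) = 1/((-5 + 36) - 1263) = 1/(31 - 1263) = 1/(-1232) = -1/1232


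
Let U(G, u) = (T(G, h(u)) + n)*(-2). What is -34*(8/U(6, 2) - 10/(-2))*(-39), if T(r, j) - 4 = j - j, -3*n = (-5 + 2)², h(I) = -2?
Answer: 1326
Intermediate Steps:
n = -3 (n = -(-5 + 2)²/3 = -⅓*(-3)² = -⅓*9 = -3)
T(r, j) = 4 (T(r, j) = 4 + (j - j) = 4 + 0 = 4)
U(G, u) = -2 (U(G, u) = (4 - 3)*(-2) = 1*(-2) = -2)
-34*(8/U(6, 2) - 10/(-2))*(-39) = -34*(8/(-2) - 10/(-2))*(-39) = -34*(8*(-½) - 10*(-½))*(-39) = -34*(-4 + 5)*(-39) = -34*1*(-39) = -34*(-39) = 1326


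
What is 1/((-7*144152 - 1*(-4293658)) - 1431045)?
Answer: 1/1853549 ≈ 5.3951e-7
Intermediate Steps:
1/((-7*144152 - 1*(-4293658)) - 1431045) = 1/((-1009064 + 4293658) - 1431045) = 1/(3284594 - 1431045) = 1/1853549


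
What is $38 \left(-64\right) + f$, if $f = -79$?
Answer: $-2511$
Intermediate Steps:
$38 \left(-64\right) + f = 38 \left(-64\right) - 79 = -2432 - 79 = -2511$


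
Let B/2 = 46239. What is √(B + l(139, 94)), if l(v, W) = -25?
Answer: √92453 ≈ 304.06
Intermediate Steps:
B = 92478 (B = 2*46239 = 92478)
√(B + l(139, 94)) = √(92478 - 25) = √92453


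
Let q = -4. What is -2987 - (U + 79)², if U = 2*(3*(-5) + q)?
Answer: -4668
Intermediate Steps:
U = -38 (U = 2*(3*(-5) - 4) = 2*(-15 - 4) = 2*(-19) = -38)
-2987 - (U + 79)² = -2987 - (-38 + 79)² = -2987 - 1*41² = -2987 - 1*1681 = -2987 - 1681 = -4668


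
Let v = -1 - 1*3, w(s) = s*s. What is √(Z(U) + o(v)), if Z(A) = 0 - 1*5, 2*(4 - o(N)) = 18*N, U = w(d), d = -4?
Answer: √35 ≈ 5.9161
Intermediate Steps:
w(s) = s²
v = -4 (v = -1 - 3 = -4)
U = 16 (U = (-4)² = 16)
o(N) = 4 - 9*N
Z(A) = -5 (Z(A) = 0 - 5 = -5)
√(Z(U) + o(v)) = √(-5 + (4 - 9*(-4))) = √(-5 + (4 + 36)) = √(-5 + 40) = √35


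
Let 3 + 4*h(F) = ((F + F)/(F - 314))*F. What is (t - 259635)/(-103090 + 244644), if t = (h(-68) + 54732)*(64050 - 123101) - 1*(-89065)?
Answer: -2469055637081/108147256 ≈ -22831.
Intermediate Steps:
h(F) = -¾ + F²/(2*(-314 + F)) (h(F) = -¾ + (((F + F)/(F - 314))*F)/4 = -¾ + (((2*F)/(-314 + F))*F)/4 = -¾ + ((2*F/(-314 + F))*F)/4 = -¾ + (2*F²/(-314 + F))/4 = -¾ + F²/(2*(-314 + F)))
t = -2468857275941/764 (t = ((942 - 3*(-68) + 2*(-68)²)/(4*(-314 - 68)) + 54732)*(64050 - 123101) - 1*(-89065) = ((¼)*(942 + 204 + 2*4624)/(-382) + 54732)*(-59051) + 89065 = ((¼)*(-1/382)*(942 + 204 + 9248) + 54732)*(-59051) + 89065 = ((¼)*(-1/382)*10394 + 54732)*(-59051) + 89065 = (-5197/764 + 54732)*(-59051) + 89065 = (41810051/764)*(-59051) + 89065 = -2468925321601/764 + 89065 = -2468857275941/764 ≈ -3.2315e+9)
(t - 259635)/(-103090 + 244644) = (-2468857275941/764 - 259635)/(-103090 + 244644) = -2469055637081/764/141554 = -2469055637081/764*1/141554 = -2469055637081/108147256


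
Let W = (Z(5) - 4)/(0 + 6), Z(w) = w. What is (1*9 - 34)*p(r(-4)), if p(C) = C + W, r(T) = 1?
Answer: -175/6 ≈ -29.167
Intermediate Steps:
W = 1/6 (W = (5 - 4)/(0 + 6) = 1/6 ≈ 0.16667)
p(C) = 1/6 + C (p(C) = C + 1/6 = 1/6 + C)
(1*9 - 34)*p(r(-4)) = (1*9 - 34)*(1/6 + 1) = (9 - 34)*(7/6) = -25*7/6 = -175/6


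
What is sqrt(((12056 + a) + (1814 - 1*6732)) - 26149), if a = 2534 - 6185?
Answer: 3*I*sqrt(2518) ≈ 150.54*I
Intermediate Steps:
a = -3651
sqrt(((12056 + a) + (1814 - 1*6732)) - 26149) = sqrt(((12056 - 3651) + (1814 - 1*6732)) - 26149) = sqrt((8405 + (1814 - 6732)) - 26149) = sqrt((8405 - 4918) - 26149) = sqrt(3487 - 26149) = sqrt(-22662) = 3*I*sqrt(2518)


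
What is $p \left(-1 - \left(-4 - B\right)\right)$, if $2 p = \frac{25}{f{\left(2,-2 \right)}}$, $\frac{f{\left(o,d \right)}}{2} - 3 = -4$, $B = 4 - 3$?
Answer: $-25$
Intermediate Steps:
$B = 1$ ($B = 4 - 3 = 1$)
$f{\left(o,d \right)} = -2$ ($f{\left(o,d \right)} = 6 + 2 \left(-4\right) = 6 - 8 = -2$)
$p = - \frac{25}{4}$ ($p = \frac{25 \frac{1}{-2}}{2} = \frac{25 \left(- \frac{1}{2}\right)}{2} = \frac{1}{2} \left(- \frac{25}{2}\right) = - \frac{25}{4} \approx -6.25$)
$p \left(-1 - \left(-4 - B\right)\right) = - \frac{25 \left(-1 - \left(-4 - 1\right)\right)}{4} = - \frac{25 \left(-1 - -5\right)}{4} = - \frac{25 \left(-1 + 5\right)}{4} = \left(- \frac{25}{4}\right) 4 = -25$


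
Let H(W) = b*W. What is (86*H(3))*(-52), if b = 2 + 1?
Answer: -40248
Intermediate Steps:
b = 3
H(W) = 3*W
(86*H(3))*(-52) = (86*(3*3))*(-52) = (86*9)*(-52) = 774*(-52) = -40248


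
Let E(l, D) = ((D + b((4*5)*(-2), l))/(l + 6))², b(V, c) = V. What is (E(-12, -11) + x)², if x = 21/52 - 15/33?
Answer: 426381201/81796 ≈ 5212.7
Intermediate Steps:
E(l, D) = (-40 + D)²/(6 + l)² (E(l, D) = ((D + (4*5)*(-2))/(l + 6))² = ((D + 20*(-2))/(6 + l))² = ((D - 40)/(6 + l))² = ((-40 + D)/(6 + l))² = (-40 + D)²/(6 + l)²)
x = -29/572 (x = 21*(1/52) - 15*1/33 = 21/52 - 5/11 = -29/572 ≈ -0.050699)
(E(-12, -11) + x)² = ((-40 - 11)²/(6 - 12)² - 29/572)² = ((-51)²/(-6)² - 29/572)² = (2601*(1/36) - 29/572)² = (289/4 - 29/572)² = (20649/286)² = 426381201/81796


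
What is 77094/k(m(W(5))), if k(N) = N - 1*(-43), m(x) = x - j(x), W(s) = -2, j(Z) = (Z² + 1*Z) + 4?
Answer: 77094/35 ≈ 2202.7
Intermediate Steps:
j(Z) = 4 + Z + Z² (j(Z) = (Z² + Z) + 4 = (Z + Z²) + 4 = 4 + Z + Z²)
m(x) = -4 - x² (m(x) = x - (4 + x + x²) = x + (-4 - x - x²) = -4 - x²)
k(N) = 43 + N (k(N) = N + 43 = 43 + N)
77094/k(m(W(5))) = 77094/(43 + (-4 - 1*(-2)²)) = 77094/(43 + (-4 - 1*4)) = 77094/(43 + (-4 - 4)) = 77094/(43 - 8) = 77094/35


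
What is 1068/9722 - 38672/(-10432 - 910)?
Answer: 97020610/27566731 ≈ 3.5195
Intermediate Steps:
1068/9722 - 38672/(-10432 - 910) = 1068*(1/9722) - 38672/(-11342) = 534/4861 - 38672*(-1/11342) = 534/4861 + 19336/5671 = 97020610/27566731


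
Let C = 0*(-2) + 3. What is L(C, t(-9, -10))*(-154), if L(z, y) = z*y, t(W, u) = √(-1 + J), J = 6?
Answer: -462*√5 ≈ -1033.1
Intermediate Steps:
t(W, u) = √5 (t(W, u) = √(-1 + 6) = √5)
C = 3 (C = 0 + 3 = 3)
L(z, y) = y*z
L(C, t(-9, -10))*(-154) = (√5*3)*(-154) = (3*√5)*(-154) = -462*√5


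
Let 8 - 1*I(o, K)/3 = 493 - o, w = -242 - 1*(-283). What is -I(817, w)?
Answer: -996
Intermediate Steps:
w = 41 (w = -242 + 283 = 41)
I(o, K) = -1455 + 3*o (I(o, K) = 24 - 3*(493 - o) = 24 + (-1479 + 3*o) = -1455 + 3*o)
-I(817, w) = -(-1455 + 3*817) = -(-1455 + 2451) = -1*996 = -996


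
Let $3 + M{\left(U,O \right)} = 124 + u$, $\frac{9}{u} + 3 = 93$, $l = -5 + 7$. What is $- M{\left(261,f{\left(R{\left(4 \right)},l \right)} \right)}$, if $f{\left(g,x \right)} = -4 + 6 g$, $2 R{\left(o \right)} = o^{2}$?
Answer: $- \frac{1211}{10} \approx -121.1$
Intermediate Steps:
$l = 2$
$R{\left(o \right)} = \frac{o^{2}}{2}$
$u = \frac{1}{10}$ ($u = \frac{9}{-3 + 93} = \frac{9}{90} = 9 \cdot \frac{1}{90} = \frac{1}{10} \approx 0.1$)
$M{\left(U,O \right)} = \frac{1211}{10}$ ($M{\left(U,O \right)} = -3 + \left(124 + \frac{1}{10}\right) = -3 + \frac{1241}{10} = \frac{1211}{10}$)
$- M{\left(261,f{\left(R{\left(4 \right)},l \right)} \right)} = \left(-1\right) \frac{1211}{10} = - \frac{1211}{10}$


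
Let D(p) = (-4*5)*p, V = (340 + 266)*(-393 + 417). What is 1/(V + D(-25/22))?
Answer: 11/160234 ≈ 6.8650e-5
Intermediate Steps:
V = 14544 (V = 606*24 = 14544)
D(p) = -20*p
1/(V + D(-25/22)) = 1/(14544 - (-500)/22) = 1/(14544 - 20*(-25/22)) = 1/(14544 + 250/11) = 1/(160234/11) = 11/160234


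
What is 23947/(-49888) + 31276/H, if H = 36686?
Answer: 340888723/915095584 ≈ 0.37252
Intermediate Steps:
23947/(-49888) + 31276/H = 23947/(-49888) + 31276/36686 = 23947*(-1/49888) + 31276*(1/36686) = -23947/49888 + 15638/18343 = 340888723/915095584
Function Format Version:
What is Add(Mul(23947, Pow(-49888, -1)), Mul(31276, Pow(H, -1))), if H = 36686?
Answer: Rational(340888723, 915095584) ≈ 0.37252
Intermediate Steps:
Add(Mul(23947, Pow(-49888, -1)), Mul(31276, Pow(H, -1))) = Add(Mul(23947, Pow(-49888, -1)), Mul(31276, Pow(36686, -1))) = Add(Mul(23947, Rational(-1, 49888)), Mul(31276, Rational(1, 36686))) = Add(Rational(-23947, 49888), Rational(15638, 18343)) = Rational(340888723, 915095584)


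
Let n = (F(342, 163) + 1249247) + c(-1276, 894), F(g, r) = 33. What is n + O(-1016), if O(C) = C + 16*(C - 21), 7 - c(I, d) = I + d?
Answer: 1232061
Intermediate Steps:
c(I, d) = 7 - I - d (c(I, d) = 7 - (I + d) = 7 + (-I - d) = 7 - I - d)
O(C) = -336 + 17*C (O(C) = C + 16*(-21 + C) = C + (-336 + 16*C) = -336 + 17*C)
n = 1249669 (n = (33 + 1249247) + (7 - 1*(-1276) - 1*894) = 1249280 + (7 + 1276 - 894) = 1249280 + 389 = 1249669)
n + O(-1016) = 1249669 + (-336 + 17*(-1016)) = 1249669 + (-336 - 17272) = 1249669 - 17608 = 1232061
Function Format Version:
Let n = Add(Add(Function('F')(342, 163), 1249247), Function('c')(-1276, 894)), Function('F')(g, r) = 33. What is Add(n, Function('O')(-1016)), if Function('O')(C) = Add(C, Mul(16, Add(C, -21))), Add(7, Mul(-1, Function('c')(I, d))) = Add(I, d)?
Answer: 1232061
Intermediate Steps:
Function('c')(I, d) = Add(7, Mul(-1, I), Mul(-1, d)) (Function('c')(I, d) = Add(7, Mul(-1, Add(I, d))) = Add(7, Add(Mul(-1, I), Mul(-1, d))) = Add(7, Mul(-1, I), Mul(-1, d)))
Function('O')(C) = Add(-336, Mul(17, C)) (Function('O')(C) = Add(C, Mul(16, Add(-21, C))) = Add(C, Add(-336, Mul(16, C))) = Add(-336, Mul(17, C)))
n = 1249669 (n = Add(Add(33, 1249247), Add(7, Mul(-1, -1276), Mul(-1, 894))) = Add(1249280, Add(7, 1276, -894)) = Add(1249280, 389) = 1249669)
Add(n, Function('O')(-1016)) = Add(1249669, Add(-336, Mul(17, -1016))) = Add(1249669, Add(-336, -17272)) = Add(1249669, -17608) = 1232061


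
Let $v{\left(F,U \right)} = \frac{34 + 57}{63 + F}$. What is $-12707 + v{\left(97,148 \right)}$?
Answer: $- \frac{2033029}{160} \approx -12706.0$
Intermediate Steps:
$v{\left(F,U \right)} = \frac{91}{63 + F}$
$-12707 + v{\left(97,148 \right)} = -12707 + \frac{91}{63 + 97} = -12707 + \frac{91}{160} = - \frac{2033029}{160}$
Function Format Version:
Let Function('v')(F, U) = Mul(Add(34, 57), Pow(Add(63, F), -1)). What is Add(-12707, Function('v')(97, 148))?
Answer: Rational(-2033029, 160) ≈ -12706.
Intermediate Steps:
Function('v')(F, U) = Mul(91, Pow(Add(63, F), -1))
Add(-12707, Function('v')(97, 148)) = Add(-12707, Mul(91, Pow(Add(63, 97), -1))) = Add(-12707, Mul(91, Pow(160, -1))) = Add(-12707, Mul(91, Rational(1, 160))) = Add(-12707, Rational(91, 160)) = Rational(-2033029, 160)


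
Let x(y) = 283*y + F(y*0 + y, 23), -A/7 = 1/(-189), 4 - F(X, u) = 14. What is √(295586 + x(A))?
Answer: √23942505/9 ≈ 543.68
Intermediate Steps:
F(X, u) = -10 (F(X, u) = 4 - 1*14 = 4 - 14 = -10)
A = 1/27 (A = -7/(-189) = -7*(-1/189) = 1/27 ≈ 0.037037)
x(y) = -10 + 283*y (x(y) = 283*y - 10 = -10 + 283*y)
√(295586 + x(A)) = √(295586 + (-10 + 283*(1/27))) = √(295586 + (-10 + 283/27)) = √(295586 + 13/27) = √(7980835/27) = √23942505/9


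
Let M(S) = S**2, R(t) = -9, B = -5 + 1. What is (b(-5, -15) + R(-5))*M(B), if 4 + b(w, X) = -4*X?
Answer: 752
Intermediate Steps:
B = -4
b(w, X) = -4 - 4*X
(b(-5, -15) + R(-5))*M(B) = ((-4 - 4*(-15)) - 9)*(-4)**2 = ((-4 + 60) - 9)*16 = (56 - 9)*16 = 47*16 = 752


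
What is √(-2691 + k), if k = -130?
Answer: I*√2821 ≈ 53.113*I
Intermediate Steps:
√(-2691 + k) = √(-2691 - 130) = √(-2821) = I*√2821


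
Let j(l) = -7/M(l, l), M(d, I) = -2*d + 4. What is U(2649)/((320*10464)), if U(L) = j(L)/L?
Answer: 7/46958433914880 ≈ 1.4907e-13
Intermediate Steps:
M(d, I) = 4 - 2*d
j(l) = -7/(4 - 2*l)
U(L) = 7/(2*L*(-2 + L)) (U(L) = (7/(2*(-2 + L)))/L = 7/(2*L*(-2 + L)))
U(2649)/((320*10464)) = ((7/2)/(2649*(-2 + 2649)))/((320*10464)) = ((7/2)*(1/2649)/2647)/3348480 = ((7/2)*(1/2649)*(1/2647))*(1/3348480) = (7/14023806)*(1/3348480) = 7/46958433914880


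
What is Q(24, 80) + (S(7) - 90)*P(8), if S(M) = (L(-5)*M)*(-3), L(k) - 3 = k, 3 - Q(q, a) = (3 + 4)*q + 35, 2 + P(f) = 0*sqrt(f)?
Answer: -104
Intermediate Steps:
P(f) = -2 (P(f) = -2 + 0*sqrt(f) = -2 + 0 = -2)
Q(q, a) = -32 - 7*q (Q(q, a) = 3 - ((3 + 4)*q + 35) = 3 - (7*q + 35) = 3 - (35 + 7*q) = 3 + (-35 - 7*q) = -32 - 7*q)
L(k) = 3 + k
S(M) = 6*M (S(M) = ((3 - 5)*M)*(-3) = -2*M*(-3) = 6*M)
Q(24, 80) + (S(7) - 90)*P(8) = (-32 - 7*24) + (6*7 - 90)*(-2) = (-32 - 168) + (42 - 90)*(-2) = -200 - 48*(-2) = -200 + 96 = -104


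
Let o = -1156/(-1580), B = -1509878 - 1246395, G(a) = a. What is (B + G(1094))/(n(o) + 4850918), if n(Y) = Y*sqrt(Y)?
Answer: -823692363884939319750/1450237576009375641931 + 5346796798665*sqrt(395)/1450237576009375641931 ≈ -0.56797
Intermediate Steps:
B = -2756273
o = 289/395 (o = -1156*(-1/1580) = 289/395 ≈ 0.73165)
n(Y) = Y**(3/2)
(B + G(1094))/(n(o) + 4850918) = (-2756273 + 1094)/((289/395)**(3/2) + 4850918) = -2755179/(4913*sqrt(395)/156025 + 4850918) = -2755179/(4850918 + 4913*sqrt(395)/156025)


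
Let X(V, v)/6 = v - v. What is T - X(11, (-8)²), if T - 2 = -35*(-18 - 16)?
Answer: 1192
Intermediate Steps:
X(V, v) = 0 (X(V, v) = 6*(v - v) = 6*0 = 0)
T = 1192 (T = 2 - 35*(-18 - 16) = 2 - 35*(-34) = 2 + 1190 = 1192)
T - X(11, (-8)²) = 1192 - 1*0 = 1192 + 0 = 1192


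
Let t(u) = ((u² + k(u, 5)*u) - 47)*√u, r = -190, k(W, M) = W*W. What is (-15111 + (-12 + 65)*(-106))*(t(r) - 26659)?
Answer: 552614411 + 141432868363*I*√190 ≈ 5.5261e+8 + 1.9495e+12*I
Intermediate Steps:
k(W, M) = W²
t(u) = √u*(-47 + u² + u³) (t(u) = ((u² + u²*u) - 47)*√u = ((u² + u³) - 47)*√u = (-47 + u² + u³)*√u = √u*(-47 + u² + u³))
(-15111 + (-12 + 65)*(-106))*(t(r) - 26659) = (-15111 + (-12 + 65)*(-106))*(√(-190)*(-47 + (-190)² + (-190)³) - 26659) = (-15111 + 53*(-106))*((I*√190)*(-47 + 36100 - 6859000) - 26659) = (-15111 - 5618)*((I*√190)*(-6822947) - 26659) = -20729*(-6822947*I*√190 - 26659) = -20729*(-26659 - 6822947*I*√190) = 552614411 + 141432868363*I*√190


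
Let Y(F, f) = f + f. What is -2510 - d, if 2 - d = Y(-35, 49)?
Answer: -2414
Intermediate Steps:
Y(F, f) = 2*f
d = -96 (d = 2 - 2*49 = 2 - 1*98 = 2 - 98 = -96)
-2510 - d = -2510 - 1*(-96) = -2510 + 96 = -2414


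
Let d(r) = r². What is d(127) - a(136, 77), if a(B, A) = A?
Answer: 16052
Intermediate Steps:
d(127) - a(136, 77) = 127² - 1*77 = 16129 - 77 = 16052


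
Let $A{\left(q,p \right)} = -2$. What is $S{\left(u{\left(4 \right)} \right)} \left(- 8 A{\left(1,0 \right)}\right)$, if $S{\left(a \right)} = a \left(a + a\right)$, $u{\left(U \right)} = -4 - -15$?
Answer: $3872$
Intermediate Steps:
$u{\left(U \right)} = 11$ ($u{\left(U \right)} = -4 + 15 = 11$)
$S{\left(a \right)} = 2 a^{2}$ ($S{\left(a \right)} = a 2 a = 2 a^{2}$)
$S{\left(u{\left(4 \right)} \right)} \left(- 8 A{\left(1,0 \right)}\right) = 2 \cdot 11^{2} \left(\left(-8\right) \left(-2\right)\right) = 2 \cdot 121 \cdot 16 = 242 \cdot 16 = 3872$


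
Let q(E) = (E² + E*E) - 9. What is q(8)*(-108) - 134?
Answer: -12986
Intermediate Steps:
q(E) = -9 + 2*E² (q(E) = (E² + E²) - 9 = 2*E² - 9 = -9 + 2*E²)
q(8)*(-108) - 134 = (-9 + 2*8²)*(-108) - 134 = (-9 + 2*64)*(-108) - 134 = (-9 + 128)*(-108) - 134 = 119*(-108) - 134 = -12852 - 134 = -12986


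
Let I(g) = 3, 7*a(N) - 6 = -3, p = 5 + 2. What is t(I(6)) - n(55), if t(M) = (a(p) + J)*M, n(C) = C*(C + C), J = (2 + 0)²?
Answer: -42257/7 ≈ -6036.7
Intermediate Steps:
p = 7
a(N) = 3/7 (a(N) = 6/7 + (⅐)*(-3) = 6/7 - 3/7 = 3/7)
J = 4 (J = 2² = 4)
n(C) = 2*C² (n(C) = C*(2*C) = 2*C²)
t(M) = 31*M/7 (t(M) = (3/7 + 4)*M = 31*M/7)
t(I(6)) - n(55) = (31/7)*3 - 2*55² = 93/7 - 2*3025 = 93/7 - 1*6050 = 93/7 - 6050 = -42257/7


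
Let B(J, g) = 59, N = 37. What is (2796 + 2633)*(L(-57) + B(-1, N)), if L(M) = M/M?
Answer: 325740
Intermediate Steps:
L(M) = 1
(2796 + 2633)*(L(-57) + B(-1, N)) = (2796 + 2633)*(1 + 59) = 5429*60 = 325740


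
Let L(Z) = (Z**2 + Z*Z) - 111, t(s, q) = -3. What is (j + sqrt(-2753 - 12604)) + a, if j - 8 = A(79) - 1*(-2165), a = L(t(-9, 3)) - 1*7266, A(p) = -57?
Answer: -5243 + I*sqrt(15357) ≈ -5243.0 + 123.92*I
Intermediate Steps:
L(Z) = -111 + 2*Z**2 (L(Z) = (Z**2 + Z**2) - 111 = 2*Z**2 - 111 = -111 + 2*Z**2)
a = -7359 (a = (-111 + 2*(-3)**2) - 1*7266 = (-111 + 2*9) - 7266 = (-111 + 18) - 7266 = -93 - 7266 = -7359)
j = 2116 (j = 8 + (-57 - 1*(-2165)) = 8 + (-57 + 2165) = 8 + 2108 = 2116)
(j + sqrt(-2753 - 12604)) + a = (2116 + sqrt(-2753 - 12604)) - 7359 = (2116 + sqrt(-15357)) - 7359 = (2116 + I*sqrt(15357)) - 7359 = -5243 + I*sqrt(15357)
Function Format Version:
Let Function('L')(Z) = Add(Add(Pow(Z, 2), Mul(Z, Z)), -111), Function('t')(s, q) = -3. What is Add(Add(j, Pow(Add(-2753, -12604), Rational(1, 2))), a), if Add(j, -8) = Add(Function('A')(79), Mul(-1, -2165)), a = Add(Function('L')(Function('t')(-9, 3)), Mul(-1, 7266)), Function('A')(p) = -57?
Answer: Add(-5243, Mul(I, Pow(15357, Rational(1, 2)))) ≈ Add(-5243.0, Mul(123.92, I))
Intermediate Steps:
Function('L')(Z) = Add(-111, Mul(2, Pow(Z, 2))) (Function('L')(Z) = Add(Add(Pow(Z, 2), Pow(Z, 2)), -111) = Add(Mul(2, Pow(Z, 2)), -111) = Add(-111, Mul(2, Pow(Z, 2))))
a = -7359 (a = Add(Add(-111, Mul(2, Pow(-3, 2))), Mul(-1, 7266)) = Add(Add(-111, Mul(2, 9)), -7266) = Add(Add(-111, 18), -7266) = Add(-93, -7266) = -7359)
j = 2116 (j = Add(8, Add(-57, Mul(-1, -2165))) = Add(8, Add(-57, 2165)) = Add(8, 2108) = 2116)
Add(Add(j, Pow(Add(-2753, -12604), Rational(1, 2))), a) = Add(Add(2116, Pow(Add(-2753, -12604), Rational(1, 2))), -7359) = Add(Add(2116, Pow(-15357, Rational(1, 2))), -7359) = Add(Add(2116, Mul(I, Pow(15357, Rational(1, 2)))), -7359) = Add(-5243, Mul(I, Pow(15357, Rational(1, 2))))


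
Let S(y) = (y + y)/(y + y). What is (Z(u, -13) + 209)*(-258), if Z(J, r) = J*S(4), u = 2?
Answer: -54438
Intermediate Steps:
S(y) = 1 (S(y) = (2*y)/((2*y)) = (2*y)*(1/(2*y)) = 1)
Z(J, r) = J (Z(J, r) = J*1 = J)
(Z(u, -13) + 209)*(-258) = (2 + 209)*(-258) = 211*(-258) = -54438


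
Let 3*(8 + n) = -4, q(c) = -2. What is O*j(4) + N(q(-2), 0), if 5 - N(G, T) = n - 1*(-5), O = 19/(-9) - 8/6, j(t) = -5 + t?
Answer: 115/9 ≈ 12.778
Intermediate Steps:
n = -28/3 (n = -8 + (1/3)*(-4) = -8 - 4/3 = -28/3 ≈ -9.3333)
O = -31/9 (O = 19*(-1/9) - 8*1/6 = -19/9 - 4/3 = -31/9 ≈ -3.4444)
N(G, T) = 28/3 (N(G, T) = 5 - (-28/3 - 1*(-5)) = 5 - (-28/3 + 5) = 5 - 1*(-13/3) = 5 + 13/3 = 28/3)
O*j(4) + N(q(-2), 0) = -31*(-5 + 4)/9 + 28/3 = -31/9*(-1) + 28/3 = 31/9 + 28/3 = 115/9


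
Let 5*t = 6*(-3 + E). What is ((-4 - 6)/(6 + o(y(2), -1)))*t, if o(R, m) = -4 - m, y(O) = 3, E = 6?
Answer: -12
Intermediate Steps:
t = 18/5 (t = (6*(-3 + 6))/5 = (6*3)/5 = (1/5)*18 = 18/5 ≈ 3.6000)
((-4 - 6)/(6 + o(y(2), -1)))*t = ((-4 - 6)/(6 + (-4 - 1*(-1))))*(18/5) = -10/(6 + (-4 + 1))*(18/5) = -10/(6 - 3)*(18/5) = -10/3*(18/5) = -10*1/3*(18/5) = -10/3*18/5 = -12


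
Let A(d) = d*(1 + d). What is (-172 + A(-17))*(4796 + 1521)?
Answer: 631700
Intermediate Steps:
(-172 + A(-17))*(4796 + 1521) = (-172 - 17*(1 - 17))*(4796 + 1521) = (-172 - 17*(-16))*6317 = (-172 + 272)*6317 = 100*6317 = 631700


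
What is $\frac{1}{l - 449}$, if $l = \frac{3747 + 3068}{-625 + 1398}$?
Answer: $- \frac{773}{340262} \approx -0.0022718$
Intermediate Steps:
$l = \frac{6815}{773} \approx 8.8163$
$\frac{1}{l - 449} = \frac{1}{\frac{6815}{773} - 449} = \frac{1}{- \frac{340262}{773}} = - \frac{773}{340262}$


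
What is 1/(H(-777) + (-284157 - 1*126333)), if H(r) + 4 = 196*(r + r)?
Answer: -1/715078 ≈ -1.3984e-6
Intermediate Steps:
H(r) = -4 + 392*r (H(r) = -4 + 196*(r + r) = -4 + 196*(2*r) = -4 + 392*r)
1/(H(-777) + (-284157 - 1*126333)) = 1/((-4 + 392*(-777)) + (-284157 - 1*126333)) = 1/((-4 - 304584) + (-284157 - 126333)) = 1/(-304588 - 410490) = 1/(-715078) = -1/715078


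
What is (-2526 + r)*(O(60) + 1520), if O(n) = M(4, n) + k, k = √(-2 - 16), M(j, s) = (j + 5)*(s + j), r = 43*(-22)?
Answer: -7277312 - 10416*I*√2 ≈ -7.2773e+6 - 14730.0*I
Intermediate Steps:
r = -946
M(j, s) = (5 + j)*(j + s)
k = 3*I*√2 (k = √(-18) = 3*I*√2 ≈ 4.2426*I)
O(n) = 36 + 9*n + 3*I*√2 (O(n) = (4² + 5*4 + 5*n + 4*n) + 3*I*√2 = (16 + 20 + 5*n + 4*n) + 3*I*√2 = (36 + 9*n) + 3*I*√2 = 36 + 9*n + 3*I*√2)
(-2526 + r)*(O(60) + 1520) = (-2526 - 946)*((36 + 9*60 + 3*I*√2) + 1520) = -3472*((36 + 540 + 3*I*√2) + 1520) = -3472*((576 + 3*I*√2) + 1520) = -3472*(2096 + 3*I*√2) = -7277312 - 10416*I*√2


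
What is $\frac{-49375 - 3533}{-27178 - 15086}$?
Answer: $\frac{4409}{3522} \approx 1.2518$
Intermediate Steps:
$\frac{-49375 - 3533}{-27178 - 15086} = - \frac{52908}{-42264} = \left(-52908\right) \left(- \frac{1}{42264}\right) = \frac{4409}{3522}$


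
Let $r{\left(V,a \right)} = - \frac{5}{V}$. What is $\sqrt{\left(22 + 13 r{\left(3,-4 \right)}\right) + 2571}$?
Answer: $\frac{\sqrt{23142}}{3} \approx 50.708$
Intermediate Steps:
$\sqrt{\left(22 + 13 r{\left(3,-4 \right)}\right) + 2571} = \sqrt{\left(22 + 13 \left(- \frac{5}{3}\right)\right) + 2571} = \sqrt{\left(22 - \frac{65}{3}\right) + 2571} = \sqrt{\frac{1}{3} + 2571} = \sqrt{\frac{7714}{3}} = \frac{\sqrt{23142}}{3}$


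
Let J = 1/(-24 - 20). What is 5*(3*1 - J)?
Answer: 665/44 ≈ 15.114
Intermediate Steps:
J = -1/44 (J = 1/(-44) = -1/44 ≈ -0.022727)
5*(3*1 - J) = 5*(3*1 - 1*(-1/44)) = 5*(3 + 1/44) = 5*(133/44) = 665/44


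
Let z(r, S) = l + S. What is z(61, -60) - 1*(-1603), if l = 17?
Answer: 1560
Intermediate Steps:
z(r, S) = 17 + S
z(61, -60) - 1*(-1603) = (17 - 60) - 1*(-1603) = -43 + 1603 = 1560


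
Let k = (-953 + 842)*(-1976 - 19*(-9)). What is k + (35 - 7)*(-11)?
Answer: 200047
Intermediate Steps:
k = 200355 (k = -111*(-1976 + 171) = -111*(-1805) = 200355)
k + (35 - 7)*(-11) = 200355 + (35 - 7)*(-11) = 200355 + 28*(-11) = 200355 - 308 = 200047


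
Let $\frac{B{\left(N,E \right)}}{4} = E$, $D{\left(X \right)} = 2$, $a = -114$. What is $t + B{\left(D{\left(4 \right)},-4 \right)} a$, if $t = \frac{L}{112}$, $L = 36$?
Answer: $\frac{51081}{28} \approx 1824.3$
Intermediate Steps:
$B{\left(N,E \right)} = 4 E$
$t = \frac{9}{28}$ ($t = \frac{36}{112} = 36 \cdot \frac{1}{112} = \frac{9}{28} \approx 0.32143$)
$t + B{\left(D{\left(4 \right)},-4 \right)} a = \frac{9}{28} + 4 \left(-4\right) \left(-114\right) = \frac{9}{28} - -1824 = \frac{9}{28} + 1824 = \frac{51081}{28}$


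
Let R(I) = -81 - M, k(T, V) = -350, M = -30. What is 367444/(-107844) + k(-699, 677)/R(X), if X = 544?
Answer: 143983/41667 ≈ 3.4556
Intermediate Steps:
R(I) = -51 (R(I) = -81 - 1*(-30) = -81 + 30 = -51)
367444/(-107844) + k(-699, 677)/R(X) = 367444/(-107844) - 350/(-51) = 367444*(-1/107844) - 350*(-1/51) = -8351/2451 + 350/51 = 143983/41667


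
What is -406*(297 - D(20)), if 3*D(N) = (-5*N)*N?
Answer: -1173746/3 ≈ -3.9125e+5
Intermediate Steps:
D(N) = -5*N²/3 (D(N) = ((-5*N)*N)/3 = (-5*N²)/3 = -5*N²/3)
-406*(297 - D(20)) = -406*(297 - (-5)*20²/3) = -406*(297 - (-5)*400/3) = -406*(297 - 1*(-2000/3)) = -406*(297 + 2000/3) = -406*2891/3 = -1173746/3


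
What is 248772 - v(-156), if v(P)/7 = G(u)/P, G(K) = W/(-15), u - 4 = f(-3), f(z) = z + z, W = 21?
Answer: 194042111/780 ≈ 2.4877e+5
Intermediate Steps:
f(z) = 2*z
u = -2 (u = 4 + 2*(-3) = 4 - 6 = -2)
G(K) = -7/5 (G(K) = 21/(-15) = 21*(-1/15) = -7/5)
v(P) = -49/(5*P) (v(P) = 7*(-7/(5*P)) = -49/(5*P))
248772 - v(-156) = 248772 - (-49)/(5*(-156)) = 248772 - (-49)*(-1)/(5*156) = 248772 - 1*49/780 = 248772 - 49/780 = 194042111/780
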